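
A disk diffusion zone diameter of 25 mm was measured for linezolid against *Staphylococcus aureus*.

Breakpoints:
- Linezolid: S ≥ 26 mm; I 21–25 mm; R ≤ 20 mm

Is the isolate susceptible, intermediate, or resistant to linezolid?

Linezolid (25 mm) in 21–25 mm — intermediate

Intermediate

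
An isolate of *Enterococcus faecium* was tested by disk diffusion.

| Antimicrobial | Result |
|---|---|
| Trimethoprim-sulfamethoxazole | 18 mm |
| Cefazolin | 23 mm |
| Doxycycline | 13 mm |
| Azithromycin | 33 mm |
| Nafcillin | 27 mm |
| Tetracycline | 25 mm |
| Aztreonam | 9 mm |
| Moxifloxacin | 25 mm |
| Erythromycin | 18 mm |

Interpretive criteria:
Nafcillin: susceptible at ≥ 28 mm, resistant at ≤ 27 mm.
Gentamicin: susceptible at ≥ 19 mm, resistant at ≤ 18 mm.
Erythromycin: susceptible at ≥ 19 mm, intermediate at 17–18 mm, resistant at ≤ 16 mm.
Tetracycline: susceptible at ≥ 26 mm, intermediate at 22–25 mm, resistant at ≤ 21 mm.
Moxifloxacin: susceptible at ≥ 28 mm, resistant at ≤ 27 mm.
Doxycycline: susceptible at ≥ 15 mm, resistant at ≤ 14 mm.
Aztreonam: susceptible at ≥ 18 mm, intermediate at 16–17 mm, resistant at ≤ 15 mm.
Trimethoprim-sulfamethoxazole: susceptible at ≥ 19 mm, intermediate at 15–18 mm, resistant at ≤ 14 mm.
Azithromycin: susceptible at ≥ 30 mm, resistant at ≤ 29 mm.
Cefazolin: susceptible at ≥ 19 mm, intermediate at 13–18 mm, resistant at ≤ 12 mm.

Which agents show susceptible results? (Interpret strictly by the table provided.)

cefazolin, azithromycin

Trimethoprim-sulfamethoxazole: 18 mm is in 15–18 mm — intermediate
Cefazolin: 23 mm is ≥ 19 mm → S
Doxycycline (13 mm) ≤ 14 mm ⇒ Resistant
Azithromycin: 33 mm is ≥ 30 mm → susceptible
Nafcillin: 27 mm is ≤ 27 mm → Resistant
Tetracycline 25 mm: in 22–25 mm — intermediate
Aztreonam (9 mm) ≤ 15 mm → resistant
Moxifloxacin 25 mm: ≤ 27 mm — Resistant
Erythromycin 18 mm: in 17–18 mm ⇒ I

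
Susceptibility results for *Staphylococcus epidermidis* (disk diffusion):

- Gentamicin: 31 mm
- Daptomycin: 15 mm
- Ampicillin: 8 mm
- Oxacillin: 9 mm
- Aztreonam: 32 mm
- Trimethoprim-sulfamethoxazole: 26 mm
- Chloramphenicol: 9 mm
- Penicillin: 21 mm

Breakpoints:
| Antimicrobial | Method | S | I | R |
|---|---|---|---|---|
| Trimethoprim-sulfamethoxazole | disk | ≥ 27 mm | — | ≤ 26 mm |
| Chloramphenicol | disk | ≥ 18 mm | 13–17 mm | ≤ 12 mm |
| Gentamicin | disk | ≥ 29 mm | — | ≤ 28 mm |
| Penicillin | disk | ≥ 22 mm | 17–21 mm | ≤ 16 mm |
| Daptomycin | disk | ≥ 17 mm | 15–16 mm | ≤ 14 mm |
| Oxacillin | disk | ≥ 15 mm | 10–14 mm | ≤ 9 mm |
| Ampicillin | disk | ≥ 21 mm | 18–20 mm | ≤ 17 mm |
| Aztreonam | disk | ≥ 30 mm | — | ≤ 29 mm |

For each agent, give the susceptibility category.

Gentamicin (31 mm) ≥ 29 mm ⇒ S
Daptomycin (15 mm) in 15–16 mm ⇒ I
Ampicillin: 8 mm is ≤ 17 mm — Resistant
Oxacillin 9 mm: ≤ 9 mm → Resistant
Aztreonam 32 mm: ≥ 30 mm — susceptible
Trimethoprim-sulfamethoxazole 26 mm: ≤ 26 mm — Resistant
Chloramphenicol 9 mm: ≤ 12 mm — resistant
Penicillin: 21 mm is in 17–21 mm → Intermediate

S, I, R, R, S, R, R, I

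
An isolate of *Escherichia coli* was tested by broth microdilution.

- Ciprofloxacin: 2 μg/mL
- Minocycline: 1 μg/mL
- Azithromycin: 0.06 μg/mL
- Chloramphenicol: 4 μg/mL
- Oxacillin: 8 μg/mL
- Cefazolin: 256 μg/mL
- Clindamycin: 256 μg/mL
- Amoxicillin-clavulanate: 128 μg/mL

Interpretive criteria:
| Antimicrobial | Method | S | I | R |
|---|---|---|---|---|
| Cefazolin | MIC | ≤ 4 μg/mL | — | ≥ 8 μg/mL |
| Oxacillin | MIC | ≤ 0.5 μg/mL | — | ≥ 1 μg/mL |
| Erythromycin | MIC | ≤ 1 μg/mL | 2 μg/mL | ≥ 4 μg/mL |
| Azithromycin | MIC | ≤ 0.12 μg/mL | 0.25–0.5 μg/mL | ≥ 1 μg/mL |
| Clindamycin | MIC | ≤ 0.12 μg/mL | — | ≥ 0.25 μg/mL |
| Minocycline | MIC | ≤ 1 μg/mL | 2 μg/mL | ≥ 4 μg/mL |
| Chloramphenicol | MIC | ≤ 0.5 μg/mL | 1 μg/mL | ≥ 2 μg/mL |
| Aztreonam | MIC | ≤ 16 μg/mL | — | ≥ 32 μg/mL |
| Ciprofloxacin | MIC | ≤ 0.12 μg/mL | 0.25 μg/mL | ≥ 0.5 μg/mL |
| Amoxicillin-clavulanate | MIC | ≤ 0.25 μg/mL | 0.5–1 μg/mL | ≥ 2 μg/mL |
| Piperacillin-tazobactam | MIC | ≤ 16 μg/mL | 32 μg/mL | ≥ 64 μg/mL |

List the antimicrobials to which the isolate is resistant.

Ciprofloxacin 2 μg/mL: ≥ 0.5 μg/mL → R
Minocycline: 1 μg/mL is ≤ 1 μg/mL → S
Azithromycin: 0.06 μg/mL is ≤ 0.12 μg/mL ⇒ susceptible
Chloramphenicol: 4 μg/mL is ≥ 2 μg/mL ⇒ Resistant
Oxacillin: 8 μg/mL is ≥ 1 μg/mL ⇒ R
Cefazolin 256 μg/mL: ≥ 8 μg/mL ⇒ Resistant
Clindamycin 256 μg/mL: ≥ 0.25 μg/mL — Resistant
Amoxicillin-clavulanate 128 μg/mL: ≥ 2 μg/mL — Resistant

ciprofloxacin, chloramphenicol, oxacillin, cefazolin, clindamycin, amoxicillin-clavulanate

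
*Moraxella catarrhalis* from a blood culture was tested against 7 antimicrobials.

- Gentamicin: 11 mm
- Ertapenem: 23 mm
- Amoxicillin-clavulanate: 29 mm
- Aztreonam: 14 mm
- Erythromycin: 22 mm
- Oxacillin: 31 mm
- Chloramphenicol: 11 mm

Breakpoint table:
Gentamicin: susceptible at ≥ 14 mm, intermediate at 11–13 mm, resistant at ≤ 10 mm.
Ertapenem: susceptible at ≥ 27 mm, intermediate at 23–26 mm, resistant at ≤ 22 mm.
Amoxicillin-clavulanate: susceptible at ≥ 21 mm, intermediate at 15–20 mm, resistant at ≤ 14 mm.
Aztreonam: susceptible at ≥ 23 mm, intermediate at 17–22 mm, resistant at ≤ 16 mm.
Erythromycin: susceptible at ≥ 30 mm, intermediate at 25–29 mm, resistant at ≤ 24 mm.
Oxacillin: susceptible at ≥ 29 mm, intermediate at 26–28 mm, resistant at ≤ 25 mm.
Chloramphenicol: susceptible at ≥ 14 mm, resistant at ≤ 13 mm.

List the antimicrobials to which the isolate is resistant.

Gentamicin 11 mm: in 11–13 mm — I
Ertapenem: 23 mm is in 23–26 mm → intermediate
Amoxicillin-clavulanate: 29 mm is ≥ 21 mm ⇒ S
Aztreonam (14 mm) ≤ 16 mm ⇒ Resistant
Erythromycin: 22 mm is ≤ 24 mm → resistant
Oxacillin 31 mm: ≥ 29 mm — Susceptible
Chloramphenicol 11 mm: ≤ 13 mm → resistant

aztreonam, erythromycin, chloramphenicol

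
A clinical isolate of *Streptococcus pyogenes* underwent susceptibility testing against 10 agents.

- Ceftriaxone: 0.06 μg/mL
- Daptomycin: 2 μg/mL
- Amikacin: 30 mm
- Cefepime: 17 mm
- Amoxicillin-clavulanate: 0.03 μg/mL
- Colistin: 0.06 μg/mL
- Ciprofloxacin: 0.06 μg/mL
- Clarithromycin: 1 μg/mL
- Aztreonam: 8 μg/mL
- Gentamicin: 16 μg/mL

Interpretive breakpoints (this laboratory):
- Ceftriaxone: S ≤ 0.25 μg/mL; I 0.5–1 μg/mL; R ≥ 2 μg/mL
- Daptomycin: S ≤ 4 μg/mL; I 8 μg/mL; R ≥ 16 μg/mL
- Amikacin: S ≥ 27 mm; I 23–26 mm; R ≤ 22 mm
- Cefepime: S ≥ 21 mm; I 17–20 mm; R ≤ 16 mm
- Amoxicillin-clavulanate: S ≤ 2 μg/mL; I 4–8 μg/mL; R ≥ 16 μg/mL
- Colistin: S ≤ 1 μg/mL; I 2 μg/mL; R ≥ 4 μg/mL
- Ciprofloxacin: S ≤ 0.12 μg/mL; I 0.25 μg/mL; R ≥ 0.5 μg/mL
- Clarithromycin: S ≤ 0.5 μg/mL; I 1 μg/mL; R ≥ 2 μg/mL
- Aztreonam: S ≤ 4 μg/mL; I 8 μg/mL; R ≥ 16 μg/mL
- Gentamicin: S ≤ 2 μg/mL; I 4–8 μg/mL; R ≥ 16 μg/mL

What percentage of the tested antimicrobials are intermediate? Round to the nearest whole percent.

Ceftriaxone 0.06 μg/mL: ≤ 0.25 μg/mL ⇒ Susceptible
Daptomycin: 2 μg/mL is ≤ 4 μg/mL — S
Amikacin 30 mm: ≥ 27 mm → S
Cefepime (17 mm) in 17–20 mm → intermediate
Amoxicillin-clavulanate: 0.03 μg/mL is ≤ 2 μg/mL — S
Colistin 0.06 μg/mL: ≤ 1 μg/mL — S
Ciprofloxacin (0.06 μg/mL) ≤ 0.12 μg/mL — Susceptible
Clarithromycin 1 μg/mL: = 1 μg/mL ⇒ I
Aztreonam 8 μg/mL: = 8 μg/mL → I
Gentamicin (16 μg/mL) ≥ 16 μg/mL — resistant
Intermediate: 3/10

30%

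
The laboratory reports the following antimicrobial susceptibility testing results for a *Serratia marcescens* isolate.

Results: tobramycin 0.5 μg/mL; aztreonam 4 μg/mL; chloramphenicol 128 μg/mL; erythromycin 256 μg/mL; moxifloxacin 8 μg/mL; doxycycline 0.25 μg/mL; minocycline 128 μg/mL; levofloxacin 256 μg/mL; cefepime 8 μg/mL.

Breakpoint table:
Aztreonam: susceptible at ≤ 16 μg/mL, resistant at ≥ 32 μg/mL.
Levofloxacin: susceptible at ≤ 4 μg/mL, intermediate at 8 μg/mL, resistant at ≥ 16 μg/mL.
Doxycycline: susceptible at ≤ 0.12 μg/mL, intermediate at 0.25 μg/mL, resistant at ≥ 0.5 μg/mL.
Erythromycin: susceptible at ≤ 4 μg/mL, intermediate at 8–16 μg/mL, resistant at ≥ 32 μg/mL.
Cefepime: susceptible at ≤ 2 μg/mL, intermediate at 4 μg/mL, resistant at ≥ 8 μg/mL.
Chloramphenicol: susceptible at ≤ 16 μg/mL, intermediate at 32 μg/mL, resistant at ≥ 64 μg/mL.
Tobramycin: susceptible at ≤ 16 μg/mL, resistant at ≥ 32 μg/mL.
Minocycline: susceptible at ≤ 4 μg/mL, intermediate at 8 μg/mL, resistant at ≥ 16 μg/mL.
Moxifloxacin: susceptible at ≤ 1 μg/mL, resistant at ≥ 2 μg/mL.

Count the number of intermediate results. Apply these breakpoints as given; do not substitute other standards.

Tobramycin 0.5 μg/mL: ≤ 16 μg/mL → susceptible
Aztreonam (4 μg/mL) ≤ 16 μg/mL — S
Chloramphenicol 128 μg/mL: ≥ 64 μg/mL → Resistant
Erythromycin: 256 μg/mL is ≥ 32 μg/mL → Resistant
Moxifloxacin: 8 μg/mL is ≥ 2 μg/mL → resistant
Doxycycline: 0.25 μg/mL is = 0.25 μg/mL ⇒ I
Minocycline: 128 μg/mL is ≥ 16 μg/mL ⇒ R
Levofloxacin 256 μg/mL: ≥ 16 μg/mL ⇒ R
Cefepime (8 μg/mL) ≥ 8 μg/mL → resistant
Intermediate: 1

1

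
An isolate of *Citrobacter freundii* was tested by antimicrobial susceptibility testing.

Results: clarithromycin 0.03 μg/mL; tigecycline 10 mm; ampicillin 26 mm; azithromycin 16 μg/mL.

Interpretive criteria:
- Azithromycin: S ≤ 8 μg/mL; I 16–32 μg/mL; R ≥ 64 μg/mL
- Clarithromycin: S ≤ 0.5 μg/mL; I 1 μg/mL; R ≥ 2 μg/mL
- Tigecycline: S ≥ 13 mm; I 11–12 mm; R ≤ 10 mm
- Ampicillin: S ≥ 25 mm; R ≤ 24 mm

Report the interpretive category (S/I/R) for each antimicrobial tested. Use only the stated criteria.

S, R, S, I

Clarithromycin 0.03 μg/mL: ≤ 0.5 μg/mL → susceptible
Tigecycline 10 mm: ≤ 10 mm ⇒ R
Ampicillin (26 mm) ≥ 25 mm — S
Azithromycin: 16 μg/mL is in 16–32 μg/mL → intermediate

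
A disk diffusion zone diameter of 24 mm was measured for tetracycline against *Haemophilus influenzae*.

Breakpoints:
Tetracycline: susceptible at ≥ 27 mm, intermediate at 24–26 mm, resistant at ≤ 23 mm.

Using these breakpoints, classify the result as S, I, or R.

Tetracycline 24 mm: in 24–26 mm ⇒ Intermediate

I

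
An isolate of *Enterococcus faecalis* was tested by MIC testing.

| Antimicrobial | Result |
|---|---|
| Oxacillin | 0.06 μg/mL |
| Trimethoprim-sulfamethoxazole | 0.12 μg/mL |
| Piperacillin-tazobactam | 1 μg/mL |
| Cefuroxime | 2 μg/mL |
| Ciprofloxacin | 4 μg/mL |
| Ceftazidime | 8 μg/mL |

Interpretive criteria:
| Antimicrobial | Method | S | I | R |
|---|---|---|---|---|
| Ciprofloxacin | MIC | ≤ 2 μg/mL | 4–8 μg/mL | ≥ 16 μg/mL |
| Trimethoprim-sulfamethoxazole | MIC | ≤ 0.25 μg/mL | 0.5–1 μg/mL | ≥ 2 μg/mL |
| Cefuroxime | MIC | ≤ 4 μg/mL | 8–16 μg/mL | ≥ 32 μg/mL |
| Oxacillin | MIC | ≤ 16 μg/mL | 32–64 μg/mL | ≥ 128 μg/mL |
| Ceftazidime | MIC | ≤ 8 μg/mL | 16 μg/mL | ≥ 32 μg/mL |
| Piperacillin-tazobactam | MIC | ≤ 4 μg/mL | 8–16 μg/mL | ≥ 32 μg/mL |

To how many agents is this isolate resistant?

0

Oxacillin: 0.06 μg/mL is ≤ 16 μg/mL ⇒ susceptible
Trimethoprim-sulfamethoxazole (0.12 μg/mL) ≤ 0.25 μg/mL ⇒ S
Piperacillin-tazobactam (1 μg/mL) ≤ 4 μg/mL — Susceptible
Cefuroxime 2 μg/mL: ≤ 4 μg/mL ⇒ S
Ciprofloxacin: 4 μg/mL is in 4–8 μg/mL — intermediate
Ceftazidime 8 μg/mL: ≤ 8 μg/mL ⇒ S
Resistant: 0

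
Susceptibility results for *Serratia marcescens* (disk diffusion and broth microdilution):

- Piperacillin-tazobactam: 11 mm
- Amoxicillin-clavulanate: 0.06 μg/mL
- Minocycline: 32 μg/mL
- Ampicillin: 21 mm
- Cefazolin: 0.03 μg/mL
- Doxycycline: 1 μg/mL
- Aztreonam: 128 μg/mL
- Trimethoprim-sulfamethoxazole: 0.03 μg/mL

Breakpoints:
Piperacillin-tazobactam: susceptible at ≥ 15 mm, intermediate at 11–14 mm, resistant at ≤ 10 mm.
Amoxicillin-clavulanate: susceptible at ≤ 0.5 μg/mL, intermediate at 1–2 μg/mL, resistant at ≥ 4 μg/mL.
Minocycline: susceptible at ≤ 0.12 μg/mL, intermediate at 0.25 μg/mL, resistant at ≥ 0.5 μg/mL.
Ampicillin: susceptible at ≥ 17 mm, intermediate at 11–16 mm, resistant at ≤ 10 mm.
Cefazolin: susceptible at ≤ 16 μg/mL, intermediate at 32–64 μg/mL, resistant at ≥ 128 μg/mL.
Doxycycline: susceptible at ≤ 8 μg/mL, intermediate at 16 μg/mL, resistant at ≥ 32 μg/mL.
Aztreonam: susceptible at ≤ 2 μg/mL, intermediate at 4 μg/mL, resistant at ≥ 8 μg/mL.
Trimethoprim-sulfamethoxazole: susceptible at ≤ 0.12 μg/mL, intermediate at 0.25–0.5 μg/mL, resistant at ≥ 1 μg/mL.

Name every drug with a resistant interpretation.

minocycline, aztreonam

Piperacillin-tazobactam: 11 mm is in 11–14 mm ⇒ intermediate
Amoxicillin-clavulanate (0.06 μg/mL) ≤ 0.5 μg/mL → susceptible
Minocycline: 32 μg/mL is ≥ 0.5 μg/mL — resistant
Ampicillin 21 mm: ≥ 17 mm ⇒ susceptible
Cefazolin 0.03 μg/mL: ≤ 16 μg/mL — S
Doxycycline: 1 μg/mL is ≤ 8 μg/mL → susceptible
Aztreonam (128 μg/mL) ≥ 8 μg/mL ⇒ R
Trimethoprim-sulfamethoxazole: 0.03 μg/mL is ≤ 0.12 μg/mL — S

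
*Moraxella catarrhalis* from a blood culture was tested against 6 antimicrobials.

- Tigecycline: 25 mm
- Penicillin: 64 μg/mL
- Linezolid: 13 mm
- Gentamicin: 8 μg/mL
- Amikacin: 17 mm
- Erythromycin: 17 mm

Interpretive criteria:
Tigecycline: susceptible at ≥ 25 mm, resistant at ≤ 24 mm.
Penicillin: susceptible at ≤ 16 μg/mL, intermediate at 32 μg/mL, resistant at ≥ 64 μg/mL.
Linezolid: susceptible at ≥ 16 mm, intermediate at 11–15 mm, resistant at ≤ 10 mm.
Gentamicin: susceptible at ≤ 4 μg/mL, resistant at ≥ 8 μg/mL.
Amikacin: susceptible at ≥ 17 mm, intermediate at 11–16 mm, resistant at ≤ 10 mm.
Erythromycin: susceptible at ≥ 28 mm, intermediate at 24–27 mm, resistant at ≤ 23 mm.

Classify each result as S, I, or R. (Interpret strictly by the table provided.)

Tigecycline (25 mm) ≥ 25 mm ⇒ Susceptible
Penicillin 64 μg/mL: ≥ 64 μg/mL — resistant
Linezolid (13 mm) in 11–15 mm → Intermediate
Gentamicin: 8 μg/mL is ≥ 8 μg/mL → R
Amikacin (17 mm) ≥ 17 mm ⇒ S
Erythromycin 17 mm: ≤ 23 mm → R

S, R, I, R, S, R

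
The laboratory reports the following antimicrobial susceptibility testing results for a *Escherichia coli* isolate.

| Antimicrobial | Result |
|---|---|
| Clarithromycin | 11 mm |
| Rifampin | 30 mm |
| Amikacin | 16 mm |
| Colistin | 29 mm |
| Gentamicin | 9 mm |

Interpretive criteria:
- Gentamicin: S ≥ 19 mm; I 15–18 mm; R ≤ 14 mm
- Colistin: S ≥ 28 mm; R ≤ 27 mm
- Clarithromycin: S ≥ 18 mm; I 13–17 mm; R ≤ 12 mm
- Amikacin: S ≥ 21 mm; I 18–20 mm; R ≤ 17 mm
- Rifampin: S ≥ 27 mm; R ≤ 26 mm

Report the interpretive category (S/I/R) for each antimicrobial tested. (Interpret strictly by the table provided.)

Clarithromycin 11 mm: ≤ 12 mm — Resistant
Rifampin 30 mm: ≥ 27 mm → Susceptible
Amikacin 16 mm: ≤ 17 mm — resistant
Colistin 29 mm: ≥ 28 mm → susceptible
Gentamicin: 9 mm is ≤ 14 mm — R

R, S, R, S, R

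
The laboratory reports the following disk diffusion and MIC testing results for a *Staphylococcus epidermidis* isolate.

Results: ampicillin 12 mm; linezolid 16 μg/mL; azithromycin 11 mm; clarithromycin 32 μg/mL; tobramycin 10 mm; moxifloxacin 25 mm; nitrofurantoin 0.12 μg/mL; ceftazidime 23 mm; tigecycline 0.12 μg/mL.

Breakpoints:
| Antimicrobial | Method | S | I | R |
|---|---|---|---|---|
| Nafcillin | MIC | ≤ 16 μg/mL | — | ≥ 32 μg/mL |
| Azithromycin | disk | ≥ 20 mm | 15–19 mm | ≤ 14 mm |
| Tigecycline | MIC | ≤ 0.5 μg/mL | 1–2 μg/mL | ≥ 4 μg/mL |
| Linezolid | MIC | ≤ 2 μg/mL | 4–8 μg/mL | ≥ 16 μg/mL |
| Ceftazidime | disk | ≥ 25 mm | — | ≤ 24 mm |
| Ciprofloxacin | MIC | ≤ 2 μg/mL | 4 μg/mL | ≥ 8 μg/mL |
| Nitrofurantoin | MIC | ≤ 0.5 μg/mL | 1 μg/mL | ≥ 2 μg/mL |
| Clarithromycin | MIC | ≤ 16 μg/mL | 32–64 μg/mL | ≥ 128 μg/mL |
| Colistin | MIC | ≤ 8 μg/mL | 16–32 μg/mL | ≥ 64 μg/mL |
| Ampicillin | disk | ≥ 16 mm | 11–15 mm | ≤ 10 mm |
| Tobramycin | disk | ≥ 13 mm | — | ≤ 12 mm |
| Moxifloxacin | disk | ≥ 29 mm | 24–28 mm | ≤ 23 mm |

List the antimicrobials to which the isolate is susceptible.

nitrofurantoin, tigecycline

Ampicillin 12 mm: in 11–15 mm — intermediate
Linezolid (16 μg/mL) ≥ 16 μg/mL ⇒ resistant
Azithromycin (11 mm) ≤ 14 mm — Resistant
Clarithromycin: 32 μg/mL is in 32–64 μg/mL → I
Tobramycin 10 mm: ≤ 12 mm → R
Moxifloxacin: 25 mm is in 24–28 mm ⇒ intermediate
Nitrofurantoin 0.12 μg/mL: ≤ 0.5 μg/mL → S
Ceftazidime: 23 mm is ≤ 24 mm ⇒ Resistant
Tigecycline (0.12 μg/mL) ≤ 0.5 μg/mL → Susceptible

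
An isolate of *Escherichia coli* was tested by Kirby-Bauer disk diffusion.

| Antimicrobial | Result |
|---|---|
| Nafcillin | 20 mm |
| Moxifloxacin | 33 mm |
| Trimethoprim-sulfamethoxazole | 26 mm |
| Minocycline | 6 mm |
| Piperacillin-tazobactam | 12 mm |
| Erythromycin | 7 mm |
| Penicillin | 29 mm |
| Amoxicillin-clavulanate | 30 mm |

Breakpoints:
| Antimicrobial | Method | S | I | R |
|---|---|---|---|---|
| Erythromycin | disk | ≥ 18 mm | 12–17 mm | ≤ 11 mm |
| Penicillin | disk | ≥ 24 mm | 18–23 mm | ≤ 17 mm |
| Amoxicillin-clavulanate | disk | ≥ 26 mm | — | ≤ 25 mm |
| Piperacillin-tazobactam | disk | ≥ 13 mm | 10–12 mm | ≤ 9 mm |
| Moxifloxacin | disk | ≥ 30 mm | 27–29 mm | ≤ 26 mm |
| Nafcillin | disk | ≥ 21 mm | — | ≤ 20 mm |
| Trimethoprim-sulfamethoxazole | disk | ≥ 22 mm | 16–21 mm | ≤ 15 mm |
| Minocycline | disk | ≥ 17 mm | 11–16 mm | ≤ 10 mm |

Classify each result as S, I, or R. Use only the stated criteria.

Nafcillin 20 mm: ≤ 20 mm — resistant
Moxifloxacin 33 mm: ≥ 30 mm — Susceptible
Trimethoprim-sulfamethoxazole: 26 mm is ≥ 22 mm → susceptible
Minocycline (6 mm) ≤ 10 mm ⇒ Resistant
Piperacillin-tazobactam 12 mm: in 10–12 mm ⇒ I
Erythromycin: 7 mm is ≤ 11 mm — Resistant
Penicillin 29 mm: ≥ 24 mm → Susceptible
Amoxicillin-clavulanate: 30 mm is ≥ 26 mm — S

R, S, S, R, I, R, S, S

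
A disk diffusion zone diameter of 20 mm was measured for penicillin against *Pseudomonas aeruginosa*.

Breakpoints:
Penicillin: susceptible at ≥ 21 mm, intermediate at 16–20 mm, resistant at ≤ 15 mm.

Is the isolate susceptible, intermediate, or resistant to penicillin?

Penicillin 20 mm: in 16–20 mm — I

Intermediate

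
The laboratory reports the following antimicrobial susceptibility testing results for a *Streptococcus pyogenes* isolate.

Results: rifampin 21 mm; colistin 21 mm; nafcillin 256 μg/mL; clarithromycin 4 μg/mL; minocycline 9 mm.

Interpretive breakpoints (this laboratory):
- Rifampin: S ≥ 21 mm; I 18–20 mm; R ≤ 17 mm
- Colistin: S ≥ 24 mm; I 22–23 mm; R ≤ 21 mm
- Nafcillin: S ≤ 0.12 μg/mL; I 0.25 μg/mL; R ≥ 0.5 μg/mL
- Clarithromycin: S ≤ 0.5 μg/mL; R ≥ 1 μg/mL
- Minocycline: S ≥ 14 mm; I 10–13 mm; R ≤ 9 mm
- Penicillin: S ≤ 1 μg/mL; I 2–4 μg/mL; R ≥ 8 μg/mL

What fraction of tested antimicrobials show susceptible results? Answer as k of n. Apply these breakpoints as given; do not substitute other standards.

Rifampin (21 mm) ≥ 21 mm → susceptible
Colistin: 21 mm is ≤ 21 mm → R
Nafcillin 256 μg/mL: ≥ 0.5 μg/mL → resistant
Clarithromycin (4 μg/mL) ≥ 1 μg/mL — resistant
Minocycline: 9 mm is ≤ 9 mm ⇒ R
Susceptible: 1/5

1 of 5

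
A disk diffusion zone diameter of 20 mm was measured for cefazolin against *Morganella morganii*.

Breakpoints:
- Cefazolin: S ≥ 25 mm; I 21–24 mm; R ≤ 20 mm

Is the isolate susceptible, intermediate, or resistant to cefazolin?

R

Cefazolin (20 mm) ≤ 20 mm — Resistant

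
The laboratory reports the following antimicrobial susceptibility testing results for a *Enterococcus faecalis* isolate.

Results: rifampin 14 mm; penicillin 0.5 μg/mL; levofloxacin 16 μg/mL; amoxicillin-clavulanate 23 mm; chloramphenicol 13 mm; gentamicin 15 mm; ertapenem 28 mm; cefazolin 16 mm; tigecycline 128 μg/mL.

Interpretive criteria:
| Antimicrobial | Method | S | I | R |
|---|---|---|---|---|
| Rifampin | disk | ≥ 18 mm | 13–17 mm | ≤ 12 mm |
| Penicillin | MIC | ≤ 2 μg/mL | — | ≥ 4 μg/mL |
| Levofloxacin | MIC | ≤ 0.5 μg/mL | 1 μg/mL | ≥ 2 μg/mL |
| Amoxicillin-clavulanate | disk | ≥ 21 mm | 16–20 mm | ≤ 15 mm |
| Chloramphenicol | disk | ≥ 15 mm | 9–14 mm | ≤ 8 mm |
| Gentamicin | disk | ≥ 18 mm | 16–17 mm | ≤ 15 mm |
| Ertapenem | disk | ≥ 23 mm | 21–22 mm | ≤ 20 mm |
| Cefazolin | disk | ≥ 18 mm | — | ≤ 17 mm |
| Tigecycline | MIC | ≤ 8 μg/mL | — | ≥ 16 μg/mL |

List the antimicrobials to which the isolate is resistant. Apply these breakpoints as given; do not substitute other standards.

levofloxacin, gentamicin, cefazolin, tigecycline

Rifampin (14 mm) in 13–17 mm ⇒ I
Penicillin (0.5 μg/mL) ≤ 2 μg/mL — Susceptible
Levofloxacin: 16 μg/mL is ≥ 2 μg/mL — Resistant
Amoxicillin-clavulanate 23 mm: ≥ 21 mm ⇒ S
Chloramphenicol: 13 mm is in 9–14 mm ⇒ Intermediate
Gentamicin: 15 mm is ≤ 15 mm ⇒ Resistant
Ertapenem (28 mm) ≥ 23 mm → susceptible
Cefazolin: 16 mm is ≤ 17 mm — R
Tigecycline: 128 μg/mL is ≥ 16 μg/mL — R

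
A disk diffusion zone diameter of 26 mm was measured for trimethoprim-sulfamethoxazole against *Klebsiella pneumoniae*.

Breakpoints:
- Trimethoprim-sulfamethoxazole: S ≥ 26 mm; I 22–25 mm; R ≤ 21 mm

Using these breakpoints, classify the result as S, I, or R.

S

Trimethoprim-sulfamethoxazole: 26 mm is ≥ 26 mm ⇒ Susceptible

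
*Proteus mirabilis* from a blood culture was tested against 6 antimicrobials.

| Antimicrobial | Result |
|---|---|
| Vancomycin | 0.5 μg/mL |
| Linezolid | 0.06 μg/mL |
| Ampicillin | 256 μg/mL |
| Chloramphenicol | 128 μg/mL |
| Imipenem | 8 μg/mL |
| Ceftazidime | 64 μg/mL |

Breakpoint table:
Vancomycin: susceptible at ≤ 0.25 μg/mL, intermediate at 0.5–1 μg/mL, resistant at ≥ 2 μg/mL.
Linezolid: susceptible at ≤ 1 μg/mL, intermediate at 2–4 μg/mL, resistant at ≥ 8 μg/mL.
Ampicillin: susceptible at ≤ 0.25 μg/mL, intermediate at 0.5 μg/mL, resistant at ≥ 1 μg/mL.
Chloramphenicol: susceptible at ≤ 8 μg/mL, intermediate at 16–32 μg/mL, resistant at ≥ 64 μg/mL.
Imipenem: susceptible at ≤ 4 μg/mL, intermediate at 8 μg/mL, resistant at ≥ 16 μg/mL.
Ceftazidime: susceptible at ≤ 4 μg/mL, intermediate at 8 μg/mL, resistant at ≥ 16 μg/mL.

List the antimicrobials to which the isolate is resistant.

Vancomycin: 0.5 μg/mL is in 0.5–1 μg/mL — intermediate
Linezolid (0.06 μg/mL) ≤ 1 μg/mL ⇒ Susceptible
Ampicillin (256 μg/mL) ≥ 1 μg/mL ⇒ resistant
Chloramphenicol: 128 μg/mL is ≥ 64 μg/mL ⇒ Resistant
Imipenem 8 μg/mL: = 8 μg/mL — I
Ceftazidime 64 μg/mL: ≥ 16 μg/mL — Resistant

ampicillin, chloramphenicol, ceftazidime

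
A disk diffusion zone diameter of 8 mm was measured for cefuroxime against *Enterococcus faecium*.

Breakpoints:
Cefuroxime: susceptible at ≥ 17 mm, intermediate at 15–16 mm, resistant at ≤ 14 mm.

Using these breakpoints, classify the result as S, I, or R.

Cefuroxime 8 mm: ≤ 14 mm ⇒ Resistant

R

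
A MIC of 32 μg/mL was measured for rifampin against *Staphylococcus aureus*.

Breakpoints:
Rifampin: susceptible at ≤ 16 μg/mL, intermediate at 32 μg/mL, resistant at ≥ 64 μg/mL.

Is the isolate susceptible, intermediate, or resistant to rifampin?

Intermediate

Rifampin (32 μg/mL) = 32 μg/mL — I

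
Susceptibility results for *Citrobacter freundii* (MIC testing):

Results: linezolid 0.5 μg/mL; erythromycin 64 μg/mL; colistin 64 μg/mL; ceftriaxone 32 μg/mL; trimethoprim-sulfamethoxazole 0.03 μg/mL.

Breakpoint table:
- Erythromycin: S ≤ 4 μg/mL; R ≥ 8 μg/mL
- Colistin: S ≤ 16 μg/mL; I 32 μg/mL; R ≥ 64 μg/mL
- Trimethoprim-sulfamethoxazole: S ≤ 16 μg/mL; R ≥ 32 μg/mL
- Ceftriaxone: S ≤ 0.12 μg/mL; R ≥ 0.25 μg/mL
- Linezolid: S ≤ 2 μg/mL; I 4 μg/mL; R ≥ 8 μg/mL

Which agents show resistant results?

erythromycin, colistin, ceftriaxone

Linezolid 0.5 μg/mL: ≤ 2 μg/mL → S
Erythromycin (64 μg/mL) ≥ 8 μg/mL ⇒ Resistant
Colistin (64 μg/mL) ≥ 64 μg/mL ⇒ resistant
Ceftriaxone (32 μg/mL) ≥ 0.25 μg/mL ⇒ resistant
Trimethoprim-sulfamethoxazole 0.03 μg/mL: ≤ 16 μg/mL — susceptible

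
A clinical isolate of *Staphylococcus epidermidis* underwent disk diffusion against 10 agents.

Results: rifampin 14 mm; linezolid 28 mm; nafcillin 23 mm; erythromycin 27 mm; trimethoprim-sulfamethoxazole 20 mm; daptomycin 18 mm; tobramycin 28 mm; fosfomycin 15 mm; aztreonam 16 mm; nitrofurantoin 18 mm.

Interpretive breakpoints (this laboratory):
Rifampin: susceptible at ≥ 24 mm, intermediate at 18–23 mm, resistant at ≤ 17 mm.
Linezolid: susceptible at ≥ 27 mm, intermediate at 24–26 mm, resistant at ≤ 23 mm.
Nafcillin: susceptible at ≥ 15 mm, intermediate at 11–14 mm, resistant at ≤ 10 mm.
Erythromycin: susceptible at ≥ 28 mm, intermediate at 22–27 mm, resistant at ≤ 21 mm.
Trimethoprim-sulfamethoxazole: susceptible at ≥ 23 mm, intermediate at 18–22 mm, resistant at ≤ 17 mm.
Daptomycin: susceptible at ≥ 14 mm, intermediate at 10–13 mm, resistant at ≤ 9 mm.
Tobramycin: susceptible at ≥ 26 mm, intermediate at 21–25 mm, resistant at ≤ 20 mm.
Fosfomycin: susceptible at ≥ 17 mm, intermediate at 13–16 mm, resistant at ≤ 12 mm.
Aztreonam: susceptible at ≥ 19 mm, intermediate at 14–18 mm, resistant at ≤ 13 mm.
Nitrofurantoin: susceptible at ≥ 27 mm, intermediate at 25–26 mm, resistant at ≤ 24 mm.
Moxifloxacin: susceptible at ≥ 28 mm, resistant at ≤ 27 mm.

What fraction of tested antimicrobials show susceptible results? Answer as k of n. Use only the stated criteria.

4 of 10

Rifampin 14 mm: ≤ 17 mm → Resistant
Linezolid: 28 mm is ≥ 27 mm — Susceptible
Nafcillin 23 mm: ≥ 15 mm — susceptible
Erythromycin: 27 mm is in 22–27 mm — I
Trimethoprim-sulfamethoxazole 20 mm: in 18–22 mm — Intermediate
Daptomycin (18 mm) ≥ 14 mm — susceptible
Tobramycin (28 mm) ≥ 26 mm ⇒ S
Fosfomycin: 15 mm is in 13–16 mm → intermediate
Aztreonam: 16 mm is in 14–18 mm → I
Nitrofurantoin (18 mm) ≤ 24 mm — resistant
Susceptible: 4/10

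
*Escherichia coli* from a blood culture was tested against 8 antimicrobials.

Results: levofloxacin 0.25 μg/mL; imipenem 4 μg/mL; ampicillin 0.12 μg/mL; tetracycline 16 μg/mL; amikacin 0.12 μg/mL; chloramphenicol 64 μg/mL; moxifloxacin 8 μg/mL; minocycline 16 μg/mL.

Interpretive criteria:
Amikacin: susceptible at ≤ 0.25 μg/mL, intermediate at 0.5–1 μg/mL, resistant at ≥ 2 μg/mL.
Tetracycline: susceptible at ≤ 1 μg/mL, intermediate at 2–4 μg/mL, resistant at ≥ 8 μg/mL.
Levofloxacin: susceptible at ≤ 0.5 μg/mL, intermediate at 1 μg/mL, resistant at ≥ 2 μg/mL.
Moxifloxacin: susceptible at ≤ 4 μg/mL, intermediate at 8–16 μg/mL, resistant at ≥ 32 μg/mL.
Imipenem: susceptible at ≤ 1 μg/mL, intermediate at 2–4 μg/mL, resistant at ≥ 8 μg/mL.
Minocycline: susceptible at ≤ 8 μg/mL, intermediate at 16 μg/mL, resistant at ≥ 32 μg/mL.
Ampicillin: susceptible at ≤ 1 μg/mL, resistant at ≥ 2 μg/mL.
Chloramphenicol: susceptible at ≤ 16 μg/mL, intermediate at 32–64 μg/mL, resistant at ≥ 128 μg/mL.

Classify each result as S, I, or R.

S, I, S, R, S, I, I, I

Levofloxacin: 0.25 μg/mL is ≤ 0.5 μg/mL → S
Imipenem: 4 μg/mL is in 2–4 μg/mL → intermediate
Ampicillin 0.12 μg/mL: ≤ 1 μg/mL — Susceptible
Tetracycline 16 μg/mL: ≥ 8 μg/mL — Resistant
Amikacin: 0.12 μg/mL is ≤ 0.25 μg/mL → Susceptible
Chloramphenicol 64 μg/mL: in 32–64 μg/mL → I
Moxifloxacin (8 μg/mL) in 8–16 μg/mL → Intermediate
Minocycline: 16 μg/mL is = 16 μg/mL — Intermediate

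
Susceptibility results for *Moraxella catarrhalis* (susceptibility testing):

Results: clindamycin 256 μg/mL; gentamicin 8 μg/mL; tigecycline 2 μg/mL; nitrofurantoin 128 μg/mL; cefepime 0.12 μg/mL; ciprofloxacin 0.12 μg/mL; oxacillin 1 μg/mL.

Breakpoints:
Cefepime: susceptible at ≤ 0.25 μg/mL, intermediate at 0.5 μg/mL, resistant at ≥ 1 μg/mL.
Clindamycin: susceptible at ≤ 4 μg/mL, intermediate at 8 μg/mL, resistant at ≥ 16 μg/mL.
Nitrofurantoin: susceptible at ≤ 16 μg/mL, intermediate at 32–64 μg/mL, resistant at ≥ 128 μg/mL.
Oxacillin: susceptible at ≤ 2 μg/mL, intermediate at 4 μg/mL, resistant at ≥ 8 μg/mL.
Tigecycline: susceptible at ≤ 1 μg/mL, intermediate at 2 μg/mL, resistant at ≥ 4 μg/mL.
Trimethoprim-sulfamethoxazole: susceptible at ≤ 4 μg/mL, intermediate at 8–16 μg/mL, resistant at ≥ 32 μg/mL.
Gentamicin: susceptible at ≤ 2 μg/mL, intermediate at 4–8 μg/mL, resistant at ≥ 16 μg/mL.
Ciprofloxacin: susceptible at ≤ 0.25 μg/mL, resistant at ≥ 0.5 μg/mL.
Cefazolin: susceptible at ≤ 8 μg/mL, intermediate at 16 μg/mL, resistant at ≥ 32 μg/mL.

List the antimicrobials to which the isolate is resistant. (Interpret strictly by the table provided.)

Clindamycin 256 μg/mL: ≥ 16 μg/mL ⇒ R
Gentamicin 8 μg/mL: in 4–8 μg/mL ⇒ I
Tigecycline: 2 μg/mL is = 2 μg/mL ⇒ Intermediate
Nitrofurantoin: 128 μg/mL is ≥ 128 μg/mL → R
Cefepime 0.12 μg/mL: ≤ 0.25 μg/mL ⇒ Susceptible
Ciprofloxacin (0.12 μg/mL) ≤ 0.25 μg/mL ⇒ S
Oxacillin: 1 μg/mL is ≤ 2 μg/mL ⇒ susceptible

clindamycin, nitrofurantoin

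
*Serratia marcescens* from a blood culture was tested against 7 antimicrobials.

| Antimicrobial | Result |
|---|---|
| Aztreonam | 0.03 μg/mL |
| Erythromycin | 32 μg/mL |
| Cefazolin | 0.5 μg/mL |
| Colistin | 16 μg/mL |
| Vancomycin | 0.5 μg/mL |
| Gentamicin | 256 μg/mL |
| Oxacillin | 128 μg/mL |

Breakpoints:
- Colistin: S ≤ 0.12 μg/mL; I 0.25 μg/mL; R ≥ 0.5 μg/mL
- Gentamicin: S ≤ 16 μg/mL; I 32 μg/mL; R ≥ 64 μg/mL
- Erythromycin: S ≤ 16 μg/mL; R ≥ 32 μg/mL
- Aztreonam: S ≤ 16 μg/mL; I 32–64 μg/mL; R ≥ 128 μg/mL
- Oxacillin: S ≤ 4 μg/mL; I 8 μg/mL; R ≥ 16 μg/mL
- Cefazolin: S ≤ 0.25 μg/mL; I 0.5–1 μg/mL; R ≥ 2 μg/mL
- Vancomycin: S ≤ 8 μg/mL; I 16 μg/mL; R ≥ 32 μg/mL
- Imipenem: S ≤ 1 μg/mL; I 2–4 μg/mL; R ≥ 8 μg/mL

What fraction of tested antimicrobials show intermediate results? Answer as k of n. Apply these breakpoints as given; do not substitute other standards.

Aztreonam 0.03 μg/mL: ≤ 16 μg/mL → susceptible
Erythromycin (32 μg/mL) ≥ 32 μg/mL → R
Cefazolin (0.5 μg/mL) in 0.5–1 μg/mL — Intermediate
Colistin 16 μg/mL: ≥ 0.5 μg/mL → R
Vancomycin: 0.5 μg/mL is ≤ 8 μg/mL → S
Gentamicin (256 μg/mL) ≥ 64 μg/mL ⇒ Resistant
Oxacillin 128 μg/mL: ≥ 16 μg/mL ⇒ Resistant
Intermediate: 1/7

1 of 7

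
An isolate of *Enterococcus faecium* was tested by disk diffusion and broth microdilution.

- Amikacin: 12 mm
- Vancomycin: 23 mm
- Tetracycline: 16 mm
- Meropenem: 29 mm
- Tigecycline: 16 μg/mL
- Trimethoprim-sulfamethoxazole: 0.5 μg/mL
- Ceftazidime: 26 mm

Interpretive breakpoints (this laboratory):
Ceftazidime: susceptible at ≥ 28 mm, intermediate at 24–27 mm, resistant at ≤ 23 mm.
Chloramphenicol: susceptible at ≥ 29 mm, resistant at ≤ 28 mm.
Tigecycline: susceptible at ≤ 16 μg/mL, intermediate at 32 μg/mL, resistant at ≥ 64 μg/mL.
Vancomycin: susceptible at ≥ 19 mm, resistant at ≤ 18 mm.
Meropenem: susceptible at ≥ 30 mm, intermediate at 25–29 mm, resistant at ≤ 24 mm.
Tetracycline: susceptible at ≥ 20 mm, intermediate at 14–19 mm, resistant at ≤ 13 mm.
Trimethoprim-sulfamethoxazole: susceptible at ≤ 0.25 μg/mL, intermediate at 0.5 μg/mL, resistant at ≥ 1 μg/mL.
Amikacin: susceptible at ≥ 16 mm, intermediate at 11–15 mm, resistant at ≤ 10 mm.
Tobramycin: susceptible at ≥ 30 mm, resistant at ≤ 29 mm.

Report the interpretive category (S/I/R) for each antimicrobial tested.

I, S, I, I, S, I, I

Amikacin 12 mm: in 11–15 mm → I
Vancomycin: 23 mm is ≥ 19 mm ⇒ Susceptible
Tetracycline 16 mm: in 14–19 mm ⇒ Intermediate
Meropenem (29 mm) in 25–29 mm → intermediate
Tigecycline: 16 μg/mL is ≤ 16 μg/mL — S
Trimethoprim-sulfamethoxazole 0.5 μg/mL: = 0.5 μg/mL ⇒ intermediate
Ceftazidime 26 mm: in 24–27 mm — Intermediate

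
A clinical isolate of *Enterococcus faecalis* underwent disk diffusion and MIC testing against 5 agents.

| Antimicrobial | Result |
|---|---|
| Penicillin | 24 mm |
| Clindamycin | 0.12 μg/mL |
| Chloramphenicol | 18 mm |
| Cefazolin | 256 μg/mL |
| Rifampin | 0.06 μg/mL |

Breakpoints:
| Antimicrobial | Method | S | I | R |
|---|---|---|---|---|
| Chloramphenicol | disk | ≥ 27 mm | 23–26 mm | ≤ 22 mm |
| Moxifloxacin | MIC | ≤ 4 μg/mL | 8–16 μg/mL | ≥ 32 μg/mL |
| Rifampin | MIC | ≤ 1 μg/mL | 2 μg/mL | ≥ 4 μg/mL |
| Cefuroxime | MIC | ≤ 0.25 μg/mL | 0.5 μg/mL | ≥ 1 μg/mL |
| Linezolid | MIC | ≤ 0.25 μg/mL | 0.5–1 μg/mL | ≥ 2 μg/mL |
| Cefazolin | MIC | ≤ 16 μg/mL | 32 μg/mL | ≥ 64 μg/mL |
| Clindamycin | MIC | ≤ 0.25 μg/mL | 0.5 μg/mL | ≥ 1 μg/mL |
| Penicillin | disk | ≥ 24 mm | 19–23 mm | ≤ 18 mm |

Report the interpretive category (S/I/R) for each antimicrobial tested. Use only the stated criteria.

S, S, R, R, S

Penicillin 24 mm: ≥ 24 mm ⇒ susceptible
Clindamycin: 0.12 μg/mL is ≤ 0.25 μg/mL — susceptible
Chloramphenicol (18 mm) ≤ 22 mm → R
Cefazolin 256 μg/mL: ≥ 64 μg/mL ⇒ R
Rifampin 0.06 μg/mL: ≤ 1 μg/mL — susceptible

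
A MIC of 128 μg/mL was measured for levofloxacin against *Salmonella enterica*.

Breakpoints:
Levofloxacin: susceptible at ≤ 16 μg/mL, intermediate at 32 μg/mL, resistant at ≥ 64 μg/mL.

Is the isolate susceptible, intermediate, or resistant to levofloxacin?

Levofloxacin 128 μg/mL: ≥ 64 μg/mL — R

R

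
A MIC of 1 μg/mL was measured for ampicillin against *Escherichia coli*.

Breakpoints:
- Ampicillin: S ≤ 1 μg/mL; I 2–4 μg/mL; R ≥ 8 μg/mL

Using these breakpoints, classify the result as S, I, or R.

Ampicillin: 1 μg/mL is ≤ 1 μg/mL ⇒ susceptible

Susceptible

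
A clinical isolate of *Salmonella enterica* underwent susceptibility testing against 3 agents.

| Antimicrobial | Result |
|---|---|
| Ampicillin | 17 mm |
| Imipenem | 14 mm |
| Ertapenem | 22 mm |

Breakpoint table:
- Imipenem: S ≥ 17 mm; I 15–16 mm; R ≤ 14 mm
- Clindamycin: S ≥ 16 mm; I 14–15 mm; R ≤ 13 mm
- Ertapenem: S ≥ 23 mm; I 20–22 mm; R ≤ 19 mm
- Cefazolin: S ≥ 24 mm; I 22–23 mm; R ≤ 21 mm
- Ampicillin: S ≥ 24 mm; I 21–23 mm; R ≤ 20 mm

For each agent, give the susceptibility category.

R, R, I

Ampicillin: 17 mm is ≤ 20 mm → R
Imipenem (14 mm) ≤ 14 mm ⇒ resistant
Ertapenem 22 mm: in 20–22 mm — intermediate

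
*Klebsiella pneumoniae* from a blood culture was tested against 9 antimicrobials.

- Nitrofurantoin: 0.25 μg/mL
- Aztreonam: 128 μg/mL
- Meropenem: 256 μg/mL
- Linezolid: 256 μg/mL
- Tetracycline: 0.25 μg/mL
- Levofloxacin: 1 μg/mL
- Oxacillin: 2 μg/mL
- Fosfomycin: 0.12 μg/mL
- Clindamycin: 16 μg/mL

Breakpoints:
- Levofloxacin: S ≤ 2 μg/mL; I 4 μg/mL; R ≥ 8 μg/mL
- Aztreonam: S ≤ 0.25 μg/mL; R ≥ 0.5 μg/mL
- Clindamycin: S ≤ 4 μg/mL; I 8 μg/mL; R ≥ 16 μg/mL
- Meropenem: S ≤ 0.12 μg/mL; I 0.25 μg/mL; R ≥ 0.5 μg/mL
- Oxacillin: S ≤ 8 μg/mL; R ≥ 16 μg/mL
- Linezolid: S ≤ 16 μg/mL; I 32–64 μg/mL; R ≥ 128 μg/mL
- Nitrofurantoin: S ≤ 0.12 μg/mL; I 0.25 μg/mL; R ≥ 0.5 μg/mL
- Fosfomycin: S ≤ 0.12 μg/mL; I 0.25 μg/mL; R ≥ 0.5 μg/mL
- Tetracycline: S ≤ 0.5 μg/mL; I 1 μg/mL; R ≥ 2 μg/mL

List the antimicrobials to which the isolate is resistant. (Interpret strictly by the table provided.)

Nitrofurantoin (0.25 μg/mL) = 0.25 μg/mL — I
Aztreonam (128 μg/mL) ≥ 0.5 μg/mL — Resistant
Meropenem 256 μg/mL: ≥ 0.5 μg/mL — R
Linezolid (256 μg/mL) ≥ 128 μg/mL → Resistant
Tetracycline 0.25 μg/mL: ≤ 0.5 μg/mL — S
Levofloxacin: 1 μg/mL is ≤ 2 μg/mL ⇒ S
Oxacillin (2 μg/mL) ≤ 8 μg/mL ⇒ Susceptible
Fosfomycin (0.12 μg/mL) ≤ 0.12 μg/mL → S
Clindamycin 16 μg/mL: ≥ 16 μg/mL → Resistant

aztreonam, meropenem, linezolid, clindamycin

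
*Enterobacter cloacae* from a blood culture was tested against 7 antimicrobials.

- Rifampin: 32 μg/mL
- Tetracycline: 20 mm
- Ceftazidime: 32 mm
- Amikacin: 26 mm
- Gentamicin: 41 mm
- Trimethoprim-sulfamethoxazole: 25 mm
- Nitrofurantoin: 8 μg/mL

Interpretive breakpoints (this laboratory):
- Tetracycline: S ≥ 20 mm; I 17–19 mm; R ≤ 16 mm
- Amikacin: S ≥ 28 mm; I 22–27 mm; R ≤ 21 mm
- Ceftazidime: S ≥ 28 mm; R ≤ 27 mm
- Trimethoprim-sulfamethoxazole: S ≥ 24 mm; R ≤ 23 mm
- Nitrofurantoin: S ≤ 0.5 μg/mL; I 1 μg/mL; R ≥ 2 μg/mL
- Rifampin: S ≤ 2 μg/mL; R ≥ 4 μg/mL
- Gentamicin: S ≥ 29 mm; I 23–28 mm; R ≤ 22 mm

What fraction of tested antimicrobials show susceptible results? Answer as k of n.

Rifampin: 32 μg/mL is ≥ 4 μg/mL ⇒ Resistant
Tetracycline 20 mm: ≥ 20 mm — S
Ceftazidime 32 mm: ≥ 28 mm → Susceptible
Amikacin: 26 mm is in 22–27 mm ⇒ I
Gentamicin: 41 mm is ≥ 29 mm ⇒ S
Trimethoprim-sulfamethoxazole 25 mm: ≥ 24 mm ⇒ S
Nitrofurantoin: 8 μg/mL is ≥ 2 μg/mL — Resistant
Susceptible: 4/7

4 of 7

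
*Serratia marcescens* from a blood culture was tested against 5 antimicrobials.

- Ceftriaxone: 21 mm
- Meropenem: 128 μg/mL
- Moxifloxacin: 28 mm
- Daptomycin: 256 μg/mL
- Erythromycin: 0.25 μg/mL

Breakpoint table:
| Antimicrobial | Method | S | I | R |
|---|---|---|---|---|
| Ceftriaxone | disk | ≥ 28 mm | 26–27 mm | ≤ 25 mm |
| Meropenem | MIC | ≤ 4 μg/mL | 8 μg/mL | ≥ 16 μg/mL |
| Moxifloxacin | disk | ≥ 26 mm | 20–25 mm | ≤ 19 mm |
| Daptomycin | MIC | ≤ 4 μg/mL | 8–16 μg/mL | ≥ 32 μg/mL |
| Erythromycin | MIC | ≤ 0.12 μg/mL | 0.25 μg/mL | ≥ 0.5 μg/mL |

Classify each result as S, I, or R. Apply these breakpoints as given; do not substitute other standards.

R, R, S, R, I

Ceftriaxone (21 mm) ≤ 25 mm → resistant
Meropenem 128 μg/mL: ≥ 16 μg/mL → Resistant
Moxifloxacin: 28 mm is ≥ 26 mm — S
Daptomycin 256 μg/mL: ≥ 32 μg/mL → R
Erythromycin (0.25 μg/mL) = 0.25 μg/mL → Intermediate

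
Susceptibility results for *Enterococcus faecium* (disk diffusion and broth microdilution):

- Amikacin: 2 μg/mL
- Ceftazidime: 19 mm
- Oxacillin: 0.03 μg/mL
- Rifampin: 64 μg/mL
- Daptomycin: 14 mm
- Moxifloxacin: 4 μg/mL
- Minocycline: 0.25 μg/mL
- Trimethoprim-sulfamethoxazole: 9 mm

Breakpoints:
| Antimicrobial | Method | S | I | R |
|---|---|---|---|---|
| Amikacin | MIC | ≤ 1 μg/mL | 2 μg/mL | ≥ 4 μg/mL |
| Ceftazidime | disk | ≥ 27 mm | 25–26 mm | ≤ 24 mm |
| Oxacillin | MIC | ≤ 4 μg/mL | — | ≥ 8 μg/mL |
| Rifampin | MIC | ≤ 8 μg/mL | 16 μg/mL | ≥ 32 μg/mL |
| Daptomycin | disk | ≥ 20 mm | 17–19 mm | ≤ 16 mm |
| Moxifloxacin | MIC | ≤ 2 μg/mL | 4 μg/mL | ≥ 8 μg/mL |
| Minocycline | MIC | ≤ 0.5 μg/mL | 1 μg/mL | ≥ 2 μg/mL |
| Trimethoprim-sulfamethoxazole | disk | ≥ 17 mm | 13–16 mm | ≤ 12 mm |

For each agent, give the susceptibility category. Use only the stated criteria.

I, R, S, R, R, I, S, R

Amikacin (2 μg/mL) = 2 μg/mL — Intermediate
Ceftazidime (19 mm) ≤ 24 mm — Resistant
Oxacillin (0.03 μg/mL) ≤ 4 μg/mL ⇒ Susceptible
Rifampin 64 μg/mL: ≥ 32 μg/mL — R
Daptomycin: 14 mm is ≤ 16 mm — Resistant
Moxifloxacin (4 μg/mL) = 4 μg/mL — Intermediate
Minocycline (0.25 μg/mL) ≤ 0.5 μg/mL — susceptible
Trimethoprim-sulfamethoxazole (9 mm) ≤ 12 mm — resistant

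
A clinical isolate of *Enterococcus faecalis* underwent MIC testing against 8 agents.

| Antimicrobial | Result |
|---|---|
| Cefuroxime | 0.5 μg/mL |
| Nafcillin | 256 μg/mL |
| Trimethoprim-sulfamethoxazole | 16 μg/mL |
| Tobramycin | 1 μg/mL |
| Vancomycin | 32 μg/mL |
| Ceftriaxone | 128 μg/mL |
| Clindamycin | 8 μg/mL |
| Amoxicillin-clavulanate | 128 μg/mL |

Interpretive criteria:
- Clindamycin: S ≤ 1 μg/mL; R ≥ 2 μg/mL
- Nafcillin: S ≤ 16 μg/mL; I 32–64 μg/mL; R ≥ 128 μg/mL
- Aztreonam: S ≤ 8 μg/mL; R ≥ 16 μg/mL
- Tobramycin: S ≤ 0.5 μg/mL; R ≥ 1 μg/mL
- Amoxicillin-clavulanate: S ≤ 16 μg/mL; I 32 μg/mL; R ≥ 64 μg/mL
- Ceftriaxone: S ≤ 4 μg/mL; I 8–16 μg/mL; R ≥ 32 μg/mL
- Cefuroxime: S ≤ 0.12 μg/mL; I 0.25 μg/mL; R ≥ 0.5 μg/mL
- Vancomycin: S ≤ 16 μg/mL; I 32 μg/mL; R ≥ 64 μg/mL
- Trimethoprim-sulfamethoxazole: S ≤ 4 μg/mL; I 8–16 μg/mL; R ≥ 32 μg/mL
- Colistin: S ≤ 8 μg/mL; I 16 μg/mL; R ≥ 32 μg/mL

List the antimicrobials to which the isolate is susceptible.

none

Cefuroxime (0.5 μg/mL) ≥ 0.5 μg/mL ⇒ Resistant
Nafcillin 256 μg/mL: ≥ 128 μg/mL — Resistant
Trimethoprim-sulfamethoxazole 16 μg/mL: in 8–16 μg/mL → intermediate
Tobramycin (1 μg/mL) ≥ 1 μg/mL → Resistant
Vancomycin 32 μg/mL: = 32 μg/mL — Intermediate
Ceftriaxone 128 μg/mL: ≥ 32 μg/mL ⇒ Resistant
Clindamycin 8 μg/mL: ≥ 2 μg/mL — resistant
Amoxicillin-clavulanate 128 μg/mL: ≥ 64 μg/mL → R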